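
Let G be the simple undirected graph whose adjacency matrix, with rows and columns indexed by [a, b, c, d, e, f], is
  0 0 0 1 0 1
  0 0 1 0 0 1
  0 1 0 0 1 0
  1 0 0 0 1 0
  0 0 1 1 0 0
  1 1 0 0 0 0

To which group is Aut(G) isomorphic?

G is 2-regular and connected on 6 vertices, i.e. the cycle C_6. C_6 has 6 rotations and 6 reflections, so Aut(C_6) ≅ D_6 of order 12.

the dihedral group of order 12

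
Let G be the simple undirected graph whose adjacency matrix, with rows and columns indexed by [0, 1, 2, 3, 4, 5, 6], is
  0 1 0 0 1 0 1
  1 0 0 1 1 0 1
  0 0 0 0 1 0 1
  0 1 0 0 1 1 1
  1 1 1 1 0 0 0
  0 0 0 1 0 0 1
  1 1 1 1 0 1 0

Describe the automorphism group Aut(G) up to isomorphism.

The degree sequence is [3, 4, 2, 4, 4, 2, 5]. Checking the degree-preserving permutations of the vertex set shows that none except the identity preserves every edge, so Aut(G) is trivial.

{e}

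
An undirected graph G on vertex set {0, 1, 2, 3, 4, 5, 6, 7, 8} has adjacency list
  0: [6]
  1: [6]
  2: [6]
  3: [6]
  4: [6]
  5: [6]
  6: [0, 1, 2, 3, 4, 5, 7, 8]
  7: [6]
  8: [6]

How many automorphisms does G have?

Vertex 6 has degree 8 and every other vertex has degree 1, so G is the star K_{1,8} with centre 6. The 8 leaves are pairwise interchangeable while the centre is fixed, giving Aut(G) = S_8.

40320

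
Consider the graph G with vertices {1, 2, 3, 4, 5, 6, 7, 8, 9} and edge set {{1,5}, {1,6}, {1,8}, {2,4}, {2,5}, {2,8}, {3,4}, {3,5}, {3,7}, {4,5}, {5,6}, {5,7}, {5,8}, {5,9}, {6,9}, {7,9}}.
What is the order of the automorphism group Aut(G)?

Vertex 5 is the unique vertex of degree 8; the remaining 8 vertices each have degree 3 and induce a cycle, so G is the wheel on 9 vertices with hub 5. Every automorphism fixes the hub and acts on the rim 8-cycle, so Aut(G) ≅ Aut(C_8) = D_8 of order 16.

16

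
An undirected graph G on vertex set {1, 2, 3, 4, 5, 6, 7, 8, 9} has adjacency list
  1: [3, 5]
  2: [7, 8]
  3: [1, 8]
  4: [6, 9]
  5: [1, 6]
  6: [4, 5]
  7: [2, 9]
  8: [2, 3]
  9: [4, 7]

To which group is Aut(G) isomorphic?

Every vertex has degree 2 and the graph is connected, so G is the 9-cycle C_9. C_9 has 9 rotations and 9 reflections, so Aut(C_9) ≅ D_9 of order 18.

the dihedral group of order 18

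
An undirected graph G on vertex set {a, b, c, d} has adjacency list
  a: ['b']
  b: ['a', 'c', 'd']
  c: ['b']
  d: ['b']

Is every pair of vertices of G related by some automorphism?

Vertex b is the only vertex of degree 3, so every automorphism fixes it; G is not vertex-transitive.

No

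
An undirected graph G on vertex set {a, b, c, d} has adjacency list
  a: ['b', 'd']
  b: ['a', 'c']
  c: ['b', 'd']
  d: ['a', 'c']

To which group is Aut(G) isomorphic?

G is 2-regular and connected on 4 vertices, i.e. the cycle C_4. The automorphisms of the 4-cycle are exactly the symmetries of a regular 4-gon: the dihedral group D_4, |D_4| = 8.

D_4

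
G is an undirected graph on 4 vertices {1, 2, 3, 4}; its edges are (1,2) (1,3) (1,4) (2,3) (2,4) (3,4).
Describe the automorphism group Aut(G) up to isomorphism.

Every vertex has degree 3, so G is the complete graph K_4. Every bijection on the vertex set is an automorphism of K_4; hence Aut(K_4) ≅ S_4, order 24.

the symmetric group on 4 letters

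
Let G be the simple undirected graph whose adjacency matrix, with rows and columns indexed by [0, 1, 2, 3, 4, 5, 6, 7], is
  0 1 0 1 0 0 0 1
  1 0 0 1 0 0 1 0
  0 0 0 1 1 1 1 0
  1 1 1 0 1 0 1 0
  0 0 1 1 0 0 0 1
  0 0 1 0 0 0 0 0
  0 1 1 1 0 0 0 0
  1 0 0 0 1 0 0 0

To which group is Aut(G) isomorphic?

Degrees alone do not determine every vertex (e.g. 0 and 1 both have degree 3), but their neighbour-degree multisets differ: N(0) has degrees [2, 3, 5] while N(1) has degrees [3, 3, 5]. Repeating this refinement separates all vertices, so the only automorphism is the identity.

1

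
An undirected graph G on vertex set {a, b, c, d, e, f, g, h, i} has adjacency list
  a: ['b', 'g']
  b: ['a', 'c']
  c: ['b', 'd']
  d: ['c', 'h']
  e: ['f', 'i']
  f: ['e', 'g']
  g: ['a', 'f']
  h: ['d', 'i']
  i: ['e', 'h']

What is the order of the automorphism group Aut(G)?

Every vertex has degree 2 and the graph is connected, so G is the 9-cycle C_9. C_9 has 9 rotations and 9 reflections, so Aut(C_9) ≅ D_9 of order 18.

18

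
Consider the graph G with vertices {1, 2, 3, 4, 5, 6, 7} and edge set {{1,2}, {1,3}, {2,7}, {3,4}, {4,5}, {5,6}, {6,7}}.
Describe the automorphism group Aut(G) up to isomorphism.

the dihedral group of order 14

Every vertex has degree 2 and the graph is connected, so G is the 7-cycle C_7. C_7 has 7 rotations and 7 reflections, so Aut(C_7) ≅ D_7 of order 14.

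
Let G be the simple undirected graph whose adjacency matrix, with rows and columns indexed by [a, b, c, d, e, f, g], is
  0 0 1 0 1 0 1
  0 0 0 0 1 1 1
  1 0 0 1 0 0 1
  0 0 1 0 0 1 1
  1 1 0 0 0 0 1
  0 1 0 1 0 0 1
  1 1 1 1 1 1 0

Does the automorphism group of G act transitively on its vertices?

Vertex g is the only vertex of degree 6, so every automorphism fixes it; G is not vertex-transitive.

No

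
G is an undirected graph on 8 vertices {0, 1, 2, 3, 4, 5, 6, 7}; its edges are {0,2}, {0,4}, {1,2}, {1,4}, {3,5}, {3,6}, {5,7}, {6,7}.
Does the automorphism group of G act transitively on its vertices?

Yes

G has two connected components, {0, 1, 2, 4} and {3, 5, 6, 7}; each is 2-regular, so G = C_4 ⊔ C_4. With two isomorphic components, Aut(G) = Aut(C_4) ≀ S_2 = (D_4 × D_4) ⋊ Z_2: permute each cycle by D_4, then optionally swap the two cycles. Order 2·(2·4)² = 128. Under this action every vertex can be carried to every other, so G is vertex-transitive.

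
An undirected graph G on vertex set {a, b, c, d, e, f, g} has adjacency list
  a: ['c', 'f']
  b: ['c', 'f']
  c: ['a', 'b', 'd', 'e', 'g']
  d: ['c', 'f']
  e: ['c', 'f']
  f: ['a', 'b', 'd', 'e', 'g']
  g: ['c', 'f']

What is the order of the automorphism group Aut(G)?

The vertices split by degree into {c, f} (degree 5) and {a, b, d, e, g} (degree 2); every edge runs between the two parts, so G is the complete bipartite graph K_{2,5}. Automorphisms preserve the bipartition setwise (since the parts differ in size) and act as S_5 × S_2 within it; |Aut| = 240.

240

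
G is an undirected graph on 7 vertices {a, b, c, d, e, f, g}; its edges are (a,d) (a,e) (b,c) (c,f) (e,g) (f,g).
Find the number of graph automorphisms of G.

The degree sequence is [2, 1, 2, 1, 2, 2, 2]; the two degree-1 vertices b and d are the ends of a path, so G = P_7. A path has exactly one nontrivial symmetry — reversal — giving Aut(G) of order 2.

2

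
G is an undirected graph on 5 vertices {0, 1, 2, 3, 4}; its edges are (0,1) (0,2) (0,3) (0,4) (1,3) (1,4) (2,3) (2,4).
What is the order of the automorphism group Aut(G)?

8

Vertex 0 is the unique vertex of degree 4; the remaining 4 vertices each have degree 3 and induce a cycle, so G is the wheel on 5 vertices with hub 0. With the hub fixed, the remaining symmetry is that of the rim cycle C_4, giving the dihedral group D_4.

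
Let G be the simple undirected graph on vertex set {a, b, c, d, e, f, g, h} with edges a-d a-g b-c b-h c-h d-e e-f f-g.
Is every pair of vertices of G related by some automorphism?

No

G has two connected components, {a, d, e, f, g} and {b, c, h}; each is 2-regular, so G = C_5 ⊔ C_3. The orbit of a under Aut(G) is {a, d, e, f, g}, which does not contain b, so G is not vertex-transitive.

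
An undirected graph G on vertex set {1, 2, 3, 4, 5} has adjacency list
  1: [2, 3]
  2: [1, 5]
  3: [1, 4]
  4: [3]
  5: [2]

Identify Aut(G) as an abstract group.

C_2

The degree sequence is [2, 2, 2, 1, 1]; the two degree-1 vertices 4 and 5 are the ends of a path, so G = P_5. The only nontrivial automorphism of a path is the end-to-end reflection, so Aut(G) ≅ Z_2.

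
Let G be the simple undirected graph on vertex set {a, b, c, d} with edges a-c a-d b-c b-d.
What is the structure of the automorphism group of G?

D_4

G is 2-regular and connected on 4 vertices, i.e. the cycle C_4. The automorphisms of the 4-cycle are exactly the symmetries of a regular 4-gon: the dihedral group D_4, |D_4| = 8.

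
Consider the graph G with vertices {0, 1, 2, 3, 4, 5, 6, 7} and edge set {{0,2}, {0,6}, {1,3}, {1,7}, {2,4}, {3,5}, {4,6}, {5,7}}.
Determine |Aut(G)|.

G has two connected components, {0, 2, 4, 6} and {1, 3, 5, 7}; each is 2-regular, so G = C_4 ⊔ C_4. Aut of a disjoint union of two copies of C_4 is the wreath product D_4 ≀ Z_2, of order 2·8² = 128.

128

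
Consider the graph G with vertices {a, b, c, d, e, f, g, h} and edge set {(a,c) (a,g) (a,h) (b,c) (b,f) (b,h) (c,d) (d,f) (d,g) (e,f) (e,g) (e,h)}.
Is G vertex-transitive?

G is 3-regular and bipartite on 2^3 = 8 vertices with girth 4; it is the hypercube graph Q_3. Aut(Q_3) consists of the signed permutations of the 3 coordinate axes: 3! permutations times 2^3 sign flips, so |Aut| = 2^3·3! = 48. Under this action every vertex can be carried to every other, so G is vertex-transitive.

Yes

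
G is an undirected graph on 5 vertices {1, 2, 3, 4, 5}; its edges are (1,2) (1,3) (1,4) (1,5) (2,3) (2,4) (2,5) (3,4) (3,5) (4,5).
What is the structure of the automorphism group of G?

Every vertex has degree 4, so G is the complete graph K_5. Any permutation of the 5 vertices preserves K_5, so Aut(K_5) = S_5 of order 5! = 120.

S_5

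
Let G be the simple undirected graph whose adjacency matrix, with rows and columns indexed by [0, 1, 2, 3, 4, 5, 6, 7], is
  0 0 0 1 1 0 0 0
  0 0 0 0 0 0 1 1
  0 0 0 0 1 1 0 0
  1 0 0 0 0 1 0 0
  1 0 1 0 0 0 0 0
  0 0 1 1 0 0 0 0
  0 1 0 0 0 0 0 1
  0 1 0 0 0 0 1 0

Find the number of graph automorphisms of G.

G has two connected components, {0, 2, 3, 4, 5} and {1, 6, 7}; each is 2-regular, so G = C_5 ⊔ C_3. No automorphism exchanges components of different sizes, hence Aut(G) is the direct product D_5 × D_3, order 60.

60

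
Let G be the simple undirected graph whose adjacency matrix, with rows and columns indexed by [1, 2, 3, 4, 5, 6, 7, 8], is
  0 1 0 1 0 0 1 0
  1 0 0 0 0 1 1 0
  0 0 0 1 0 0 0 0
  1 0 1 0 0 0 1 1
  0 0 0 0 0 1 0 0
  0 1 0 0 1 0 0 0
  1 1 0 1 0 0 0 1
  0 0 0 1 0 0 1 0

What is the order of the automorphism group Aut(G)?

1

Degrees alone do not determine every vertex (e.g. 1 and 2 both have degree 3), but their neighbour-degree multisets differ: N(1) has degrees [3, 4, 4] while N(2) has degrees [2, 3, 4]. Repeating this refinement separates all vertices, so the only automorphism is the identity.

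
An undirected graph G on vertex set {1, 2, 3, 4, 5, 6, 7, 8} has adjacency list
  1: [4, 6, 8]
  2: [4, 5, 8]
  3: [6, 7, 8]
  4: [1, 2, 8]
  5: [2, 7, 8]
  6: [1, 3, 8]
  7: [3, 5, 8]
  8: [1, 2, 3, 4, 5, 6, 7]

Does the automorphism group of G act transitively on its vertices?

Vertex 8 is the only vertex of degree 7, so every automorphism fixes it; G is not vertex-transitive.

No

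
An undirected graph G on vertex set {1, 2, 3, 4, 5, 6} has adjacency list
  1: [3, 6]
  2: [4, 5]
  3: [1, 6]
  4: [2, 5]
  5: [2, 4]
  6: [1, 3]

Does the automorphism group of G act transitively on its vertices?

Yes

G has two connected components, {2, 4, 5} and {1, 3, 6}; each is 2-regular, so G = C_3 ⊔ C_3. With two isomorphic components, Aut(G) = Aut(C_3) ≀ S_2 = (D_3 × D_3) ⋊ Z_2: permute each cycle by D_3, then optionally swap the two cycles. Order 2·(2·3)² = 72. Under this action every vertex can be carried to every other, so G is vertex-transitive.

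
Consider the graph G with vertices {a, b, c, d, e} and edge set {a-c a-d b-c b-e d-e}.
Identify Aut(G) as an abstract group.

G is 2-regular and connected on 5 vertices, i.e. the cycle C_5. C_5 has 5 rotations and 5 reflections, so Aut(C_5) ≅ D_5 of order 10.

D_5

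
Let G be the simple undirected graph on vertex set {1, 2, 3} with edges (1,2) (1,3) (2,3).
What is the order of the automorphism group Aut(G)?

Every vertex has degree 2, so G is the complete graph K_3. Every bijection on the vertex set is an automorphism of K_3; hence Aut(K_3) ≅ S_3, order 6.

6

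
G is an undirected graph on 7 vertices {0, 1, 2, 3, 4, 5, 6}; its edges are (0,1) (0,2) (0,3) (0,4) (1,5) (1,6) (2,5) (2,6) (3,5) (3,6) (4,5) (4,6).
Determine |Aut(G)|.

The vertices split by degree into {0, 5, 6} (degree 4) and {1, 2, 3, 4} (degree 3); every edge runs between the two parts, so G is the complete bipartite graph K_{3,4}. Automorphisms preserve the bipartition setwise (since the parts differ in size) and act as S_3 × S_4 within it; |Aut| = 144.

144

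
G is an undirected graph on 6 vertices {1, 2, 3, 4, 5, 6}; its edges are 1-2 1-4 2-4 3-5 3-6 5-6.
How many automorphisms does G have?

72

G has two connected components, {1, 2, 4} and {3, 5, 6}; each is 2-regular, so G = C_3 ⊔ C_3. With two isomorphic components, Aut(G) = Aut(C_3) ≀ S_2 = (D_3 × D_3) ⋊ Z_2: permute each cycle by D_3, then optionally swap the two cycles. Order 2·(2·3)² = 72.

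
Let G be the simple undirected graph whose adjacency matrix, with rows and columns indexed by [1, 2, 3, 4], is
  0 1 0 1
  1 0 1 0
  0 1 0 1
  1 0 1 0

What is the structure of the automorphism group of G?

S_2 ≀ Z_2

G is 2-regular and bipartite with parts {2, 4} and {1, 3} (each part is independent and every cross-pair is an edge), so G = K_{2,2}. Aut(K_{2,2}) is the wreath product S_2 ≀ Z_2: permute within each part, then optionally swap the parts; |Aut| = 2·(2!)² = 8.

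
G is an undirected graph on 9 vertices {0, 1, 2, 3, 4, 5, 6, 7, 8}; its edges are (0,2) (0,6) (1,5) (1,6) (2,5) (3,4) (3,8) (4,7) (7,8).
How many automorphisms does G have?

G has two connected components, {0, 1, 2, 5, 6} and {3, 4, 7, 8}; each is 2-regular, so G = C_5 ⊔ C_4. No automorphism exchanges components of different sizes, hence Aut(G) is the direct product D_4 × D_5, order 80.

80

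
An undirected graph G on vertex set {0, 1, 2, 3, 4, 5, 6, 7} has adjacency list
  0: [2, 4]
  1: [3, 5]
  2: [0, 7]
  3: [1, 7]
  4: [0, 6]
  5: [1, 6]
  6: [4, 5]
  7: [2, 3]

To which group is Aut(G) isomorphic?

G is 2-regular and connected on 8 vertices, i.e. the cycle C_8. C_8 has 8 rotations and 8 reflections, so Aut(C_8) ≅ D_8 of order 16.

the dihedral group of order 16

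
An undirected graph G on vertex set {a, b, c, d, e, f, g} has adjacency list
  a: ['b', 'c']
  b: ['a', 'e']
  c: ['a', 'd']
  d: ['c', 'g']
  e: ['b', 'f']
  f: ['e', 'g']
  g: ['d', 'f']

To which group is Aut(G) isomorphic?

G is 2-regular and connected on 7 vertices, i.e. the cycle C_7. The automorphisms of the 7-cycle are exactly the symmetries of a regular 7-gon: the dihedral group D_7, |D_7| = 14.

D_7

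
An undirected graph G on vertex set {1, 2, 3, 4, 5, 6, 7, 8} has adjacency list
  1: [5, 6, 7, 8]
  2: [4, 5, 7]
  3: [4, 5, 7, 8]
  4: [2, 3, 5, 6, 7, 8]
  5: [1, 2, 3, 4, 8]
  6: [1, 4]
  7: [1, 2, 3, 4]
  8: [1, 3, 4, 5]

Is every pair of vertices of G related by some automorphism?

No

Vertex 2 is the only vertex of degree 3, so every automorphism fixes it; G is not vertex-transitive.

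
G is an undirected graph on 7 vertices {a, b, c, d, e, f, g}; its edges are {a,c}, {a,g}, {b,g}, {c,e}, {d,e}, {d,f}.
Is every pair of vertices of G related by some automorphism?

No

Automorphisms preserve degree, but G has vertices of degree 1 and vertices of degree 2; no automorphism maps one to the other, so G is not vertex-transitive.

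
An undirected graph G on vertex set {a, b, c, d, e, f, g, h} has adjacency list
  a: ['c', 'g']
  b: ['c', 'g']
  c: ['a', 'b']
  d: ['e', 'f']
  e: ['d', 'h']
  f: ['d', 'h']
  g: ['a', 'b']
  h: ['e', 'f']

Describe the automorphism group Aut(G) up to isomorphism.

D_4 ≀ Z_2

G has two connected components, {a, b, c, g} and {d, e, f, h}; each is 2-regular, so G = C_4 ⊔ C_4. With two isomorphic components, Aut(G) = Aut(C_4) ≀ S_2 = (D_4 × D_4) ⋊ Z_2: permute each cycle by D_4, then optionally swap the two cycles. Order 2·(2·4)² = 128.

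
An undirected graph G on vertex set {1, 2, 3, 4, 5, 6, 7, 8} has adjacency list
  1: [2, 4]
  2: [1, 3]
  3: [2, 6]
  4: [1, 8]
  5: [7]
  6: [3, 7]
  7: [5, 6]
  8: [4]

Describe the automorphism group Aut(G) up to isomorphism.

C_2

The degree sequence is [2, 2, 2, 2, 1, 2, 2, 1]; the two degree-1 vertices 5 and 8 are the ends of a path, so G = P_8. The only nontrivial automorphism of a path is the end-to-end reflection, so Aut(G) ≅ Z_2.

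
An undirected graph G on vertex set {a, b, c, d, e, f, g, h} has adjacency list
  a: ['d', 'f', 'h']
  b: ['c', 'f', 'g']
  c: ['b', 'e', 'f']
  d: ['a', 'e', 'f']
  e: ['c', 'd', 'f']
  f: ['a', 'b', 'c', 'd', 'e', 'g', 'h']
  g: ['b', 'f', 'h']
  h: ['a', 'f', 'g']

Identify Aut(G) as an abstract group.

D_7

Vertex f is the unique vertex of degree 7; the remaining 7 vertices each have degree 3 and induce a cycle, so G is the wheel on 8 vertices with hub f. Every automorphism fixes the hub and acts on the rim 7-cycle, so Aut(G) ≅ Aut(C_7) = D_7 of order 14.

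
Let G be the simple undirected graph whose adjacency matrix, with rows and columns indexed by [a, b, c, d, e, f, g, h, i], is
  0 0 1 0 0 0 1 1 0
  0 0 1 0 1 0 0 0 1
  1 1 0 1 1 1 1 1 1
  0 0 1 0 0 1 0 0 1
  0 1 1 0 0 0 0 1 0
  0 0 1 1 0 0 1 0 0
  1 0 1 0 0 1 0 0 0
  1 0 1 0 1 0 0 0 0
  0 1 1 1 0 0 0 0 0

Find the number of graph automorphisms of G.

Vertex c is the unique vertex of degree 8; the remaining 8 vertices each have degree 3 and induce a cycle, so G is the wheel on 9 vertices with hub c. Every automorphism fixes the hub and acts on the rim 8-cycle, so Aut(G) ≅ Aut(C_8) = D_8 of order 16.

16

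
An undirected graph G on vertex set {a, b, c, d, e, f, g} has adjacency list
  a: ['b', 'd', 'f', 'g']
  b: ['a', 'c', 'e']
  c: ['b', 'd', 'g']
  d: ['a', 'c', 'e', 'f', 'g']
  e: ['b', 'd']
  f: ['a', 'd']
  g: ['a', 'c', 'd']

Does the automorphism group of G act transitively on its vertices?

Vertex a is the only vertex of degree 4, so every automorphism fixes it; G is not vertex-transitive.

No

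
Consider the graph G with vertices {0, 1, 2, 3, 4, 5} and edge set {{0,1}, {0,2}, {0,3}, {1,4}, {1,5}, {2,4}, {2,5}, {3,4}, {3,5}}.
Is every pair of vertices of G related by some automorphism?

G is 3-regular and bipartite with parts {0, 4, 5} and {1, 2, 3} (each part is independent and every cross-pair is an edge), so G = K_{3,3}. Aut(K_{3,3}) is the wreath product S_3 ≀ Z_2: permute within each part, then optionally swap the parts; |Aut| = 2·(3!)² = 72. Under this action every vertex can be carried to every other, so G is vertex-transitive.

Yes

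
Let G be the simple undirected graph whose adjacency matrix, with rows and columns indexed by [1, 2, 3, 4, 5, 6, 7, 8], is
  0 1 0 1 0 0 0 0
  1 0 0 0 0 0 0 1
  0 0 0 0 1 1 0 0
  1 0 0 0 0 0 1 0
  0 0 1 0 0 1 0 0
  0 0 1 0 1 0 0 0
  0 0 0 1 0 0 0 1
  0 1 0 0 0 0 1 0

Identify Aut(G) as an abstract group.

D_5 × D_3

G has two connected components, {1, 2, 4, 7, 8} and {3, 5, 6}; each is 2-regular, so G = C_5 ⊔ C_3. The components are non-isomorphic (different sizes), so Aut(G) = Aut(C_5) × Aut(C_3) = D_5 × D_3 of order 10·6 = 60.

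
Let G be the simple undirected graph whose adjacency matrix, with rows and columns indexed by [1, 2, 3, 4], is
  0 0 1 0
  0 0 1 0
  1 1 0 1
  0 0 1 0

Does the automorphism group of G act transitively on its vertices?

No

Vertex 3 is the only vertex of degree 3, so every automorphism fixes it; G is not vertex-transitive.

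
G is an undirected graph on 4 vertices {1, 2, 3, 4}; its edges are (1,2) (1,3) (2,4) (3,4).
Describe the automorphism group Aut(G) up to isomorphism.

the hyperoctahedral group B_2

G is 2-regular and bipartite on 2^2 = 4 vertices with girth 4; it is the hypercube graph Q_2. Aut(Q_2) consists of the signed permutations of the 2 coordinate axes: 2! permutations times 2^2 sign flips, so |Aut| = 2^2·2! = 8.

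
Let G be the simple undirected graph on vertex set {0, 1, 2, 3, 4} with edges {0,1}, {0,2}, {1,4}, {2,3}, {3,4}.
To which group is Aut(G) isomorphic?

G is 2-regular and connected on 5 vertices, i.e. the cycle C_5. The automorphisms of the 5-cycle are exactly the symmetries of a regular 5-gon: the dihedral group D_5, |D_5| = 10.

the dihedral group of order 10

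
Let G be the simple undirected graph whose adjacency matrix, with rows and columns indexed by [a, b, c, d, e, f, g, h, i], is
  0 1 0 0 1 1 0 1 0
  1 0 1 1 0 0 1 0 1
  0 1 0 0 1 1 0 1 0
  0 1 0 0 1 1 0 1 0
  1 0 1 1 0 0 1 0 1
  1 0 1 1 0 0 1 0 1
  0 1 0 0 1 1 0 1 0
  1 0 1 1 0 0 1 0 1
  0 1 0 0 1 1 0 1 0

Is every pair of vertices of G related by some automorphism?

Automorphisms preserve degree, but G has vertices of degree 4 and vertices of degree 5; no automorphism maps one to the other, so G is not vertex-transitive.

No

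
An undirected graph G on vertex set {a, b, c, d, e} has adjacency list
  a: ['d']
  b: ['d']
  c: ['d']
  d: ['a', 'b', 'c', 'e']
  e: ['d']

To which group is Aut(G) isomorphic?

Vertex d has degree 4 and every other vertex has degree 1, so G is the star K_{1,4} with centre d. Any automorphism fixes the centre and permutes the 4 leaves freely, so Aut(G) ≅ S_4 of order 4! = 24.

S_4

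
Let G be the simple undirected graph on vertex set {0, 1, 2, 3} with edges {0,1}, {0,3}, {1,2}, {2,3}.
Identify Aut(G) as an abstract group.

G is 2-regular and bipartite on 2^2 = 4 vertices with girth 4; it is the hypercube graph Q_2. Aut(Q_2) consists of the signed permutations of the 2 coordinate axes: 2! permutations times 2^2 sign flips, so |Aut| = 2^2·2! = 8.

D_4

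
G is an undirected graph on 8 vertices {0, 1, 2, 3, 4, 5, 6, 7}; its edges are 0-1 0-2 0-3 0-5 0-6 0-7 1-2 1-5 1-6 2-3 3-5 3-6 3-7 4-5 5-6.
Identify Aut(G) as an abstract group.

1

Degrees alone do not determine every vertex (e.g. 1 and 6 both have degree 4), but their neighbour-degree multisets differ: N(1) has degrees [3, 4, 5, 6] while N(6) has degrees [4, 5, 5, 6]. Repeating this refinement separates all vertices, so the only automorphism is the identity.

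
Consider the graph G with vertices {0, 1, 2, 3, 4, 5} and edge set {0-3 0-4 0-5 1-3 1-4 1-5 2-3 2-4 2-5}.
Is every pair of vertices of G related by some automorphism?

G is 3-regular and bipartite with parts {0, 1, 2} and {3, 4, 5} (each part is independent and every cross-pair is an edge), so G = K_{3,3}. Aut(K_{3,3}) is the wreath product S_3 ≀ Z_2: permute within each part, then optionally swap the parts; |Aut| = 2·(3!)² = 72. This group acts transitively on the 6 vertices.

Yes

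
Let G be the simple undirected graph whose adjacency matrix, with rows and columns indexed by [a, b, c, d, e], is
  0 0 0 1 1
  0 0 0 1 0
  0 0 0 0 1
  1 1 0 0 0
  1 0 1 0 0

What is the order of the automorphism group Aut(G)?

The degree sequence is [2, 1, 1, 2, 2]; the two degree-1 vertices b and c are the ends of a path, so G = P_5. The only nontrivial automorphism of a path is the end-to-end reflection, so Aut(G) ≅ Z_2.

2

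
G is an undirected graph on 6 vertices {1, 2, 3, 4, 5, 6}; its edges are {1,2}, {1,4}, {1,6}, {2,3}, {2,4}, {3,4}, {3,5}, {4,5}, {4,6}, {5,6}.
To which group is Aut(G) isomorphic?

Vertex 4 is the unique vertex of degree 5; the remaining 5 vertices each have degree 3 and induce a cycle, so G is the wheel on 6 vertices with hub 4. Every automorphism fixes the hub and acts on the rim 5-cycle, so Aut(G) ≅ Aut(C_5) = D_5 of order 10.

D_5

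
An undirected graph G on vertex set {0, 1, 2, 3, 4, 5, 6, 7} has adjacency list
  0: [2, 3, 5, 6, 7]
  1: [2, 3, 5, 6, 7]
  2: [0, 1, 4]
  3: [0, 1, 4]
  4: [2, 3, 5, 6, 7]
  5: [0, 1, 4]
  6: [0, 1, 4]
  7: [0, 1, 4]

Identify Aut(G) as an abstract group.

The vertices split by degree into {0, 1, 4} (degree 5) and {2, 3, 5, 6, 7} (degree 3); every edge runs between the two parts, so G is the complete bipartite graph K_{3,5}. Automorphisms preserve the bipartition setwise (since the parts differ in size) and act as S_3 × S_5 within it; |Aut| = 720.

S_3 × S_5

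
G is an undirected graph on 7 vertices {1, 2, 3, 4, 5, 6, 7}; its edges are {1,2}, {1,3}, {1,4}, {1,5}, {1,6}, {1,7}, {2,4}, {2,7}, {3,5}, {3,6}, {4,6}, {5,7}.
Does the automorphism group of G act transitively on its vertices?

No

Vertex 1 is the only vertex of degree 6, so every automorphism fixes it; G is not vertex-transitive.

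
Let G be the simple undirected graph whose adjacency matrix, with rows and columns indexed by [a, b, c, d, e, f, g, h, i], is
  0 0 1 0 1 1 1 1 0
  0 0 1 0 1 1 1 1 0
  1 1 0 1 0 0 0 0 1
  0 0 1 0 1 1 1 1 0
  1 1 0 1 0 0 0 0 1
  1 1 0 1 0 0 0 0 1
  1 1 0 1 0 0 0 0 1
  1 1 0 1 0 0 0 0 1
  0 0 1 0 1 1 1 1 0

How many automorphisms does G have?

The vertices split by degree into {a, b, d, i} (degree 5) and {c, e, f, g, h} (degree 4); every edge runs between the two parts, so G is the complete bipartite graph K_{4,5}. The parts have unequal sizes, so no automorphism swaps them; each part is permuted independently, giving S_4 × S_5 of order 4!·5! = 2880.

2880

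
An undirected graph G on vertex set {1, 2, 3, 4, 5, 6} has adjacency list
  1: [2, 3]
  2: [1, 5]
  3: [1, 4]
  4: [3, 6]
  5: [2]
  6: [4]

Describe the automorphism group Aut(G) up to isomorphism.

the cyclic group of order 2

The degree sequence is [2, 2, 2, 2, 1, 1]; the two degree-1 vertices 5 and 6 are the ends of a path, so G = P_6. The only nontrivial automorphism of a path is the end-to-end reflection, so Aut(G) ≅ Z_2.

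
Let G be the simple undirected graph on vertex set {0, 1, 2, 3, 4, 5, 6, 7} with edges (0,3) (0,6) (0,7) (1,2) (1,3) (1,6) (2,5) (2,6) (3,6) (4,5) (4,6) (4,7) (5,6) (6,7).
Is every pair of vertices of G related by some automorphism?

Vertex 6 is the only vertex of degree 7, so every automorphism fixes it; G is not vertex-transitive.

No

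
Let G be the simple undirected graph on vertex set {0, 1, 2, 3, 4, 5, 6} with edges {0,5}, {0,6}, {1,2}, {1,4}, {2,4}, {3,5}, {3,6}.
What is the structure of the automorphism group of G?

G has two connected components, {0, 3, 5, 6} and {1, 2, 4}; each is 2-regular, so G = C_4 ⊔ C_3. No automorphism exchanges components of different sizes, hence Aut(G) is the direct product D_4 × D_3, order 48.

D_4 × D_3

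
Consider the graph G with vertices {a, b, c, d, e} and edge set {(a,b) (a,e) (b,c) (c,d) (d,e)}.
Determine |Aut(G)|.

G is 2-regular and connected on 5 vertices, i.e. the cycle C_5. The automorphisms of the 5-cycle are exactly the symmetries of a regular 5-gon: the dihedral group D_5, |D_5| = 10.

10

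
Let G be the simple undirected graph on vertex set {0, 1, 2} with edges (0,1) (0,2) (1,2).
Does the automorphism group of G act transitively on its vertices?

All 3 vertices are pairwise adjacent: G = K_3. Every bijection on the vertex set is an automorphism of K_3; hence Aut(K_3) ≅ S_3, order 6. Under this action every vertex can be carried to every other, so G is vertex-transitive.

Yes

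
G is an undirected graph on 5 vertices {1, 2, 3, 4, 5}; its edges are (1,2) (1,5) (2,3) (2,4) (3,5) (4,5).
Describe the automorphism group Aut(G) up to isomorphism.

The vertices split by degree into {2, 5} (degree 3) and {1, 3, 4} (degree 2); every edge runs between the two parts, so G is the complete bipartite graph K_{2,3}. The parts have unequal sizes, so no automorphism swaps them; each part is permuted independently, giving S_2 × S_3 of order 2!·3! = 12.

S_2 × S_3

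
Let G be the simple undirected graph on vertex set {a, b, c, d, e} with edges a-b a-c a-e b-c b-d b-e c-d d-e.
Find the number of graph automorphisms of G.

Vertex b is the unique vertex of degree 4; the remaining 4 vertices each have degree 3 and induce a cycle, so G is the wheel on 5 vertices with hub b. Every automorphism fixes the hub and acts on the rim 4-cycle, so Aut(G) ≅ Aut(C_4) = D_4 of order 8.

8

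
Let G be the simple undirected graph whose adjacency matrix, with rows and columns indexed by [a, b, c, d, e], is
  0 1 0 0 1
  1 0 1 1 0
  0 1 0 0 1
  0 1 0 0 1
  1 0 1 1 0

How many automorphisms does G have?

12

The vertices split by degree into {b, e} (degree 3) and {a, c, d} (degree 2); every edge runs between the two parts, so G is the complete bipartite graph K_{2,3}. Automorphisms preserve the bipartition setwise (since the parts differ in size) and act as S_2 × S_3 within it; |Aut| = 12.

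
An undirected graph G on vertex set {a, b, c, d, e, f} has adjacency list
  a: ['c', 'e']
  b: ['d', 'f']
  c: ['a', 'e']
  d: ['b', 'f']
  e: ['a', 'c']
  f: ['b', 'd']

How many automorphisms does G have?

72

G has two connected components, {a, c, e} and {b, d, f}; each is 2-regular, so G = C_3 ⊔ C_3. With two isomorphic components, Aut(G) = Aut(C_3) ≀ S_2 = (D_3 × D_3) ⋊ Z_2: permute each cycle by D_3, then optionally swap the two cycles. Order 2·(2·3)² = 72.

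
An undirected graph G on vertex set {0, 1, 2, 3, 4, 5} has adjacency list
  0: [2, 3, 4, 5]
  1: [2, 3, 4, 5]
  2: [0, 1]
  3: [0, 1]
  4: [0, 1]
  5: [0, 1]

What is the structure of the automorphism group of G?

S_4 × S_2

The vertices split by degree into {0, 1} (degree 4) and {2, 3, 4, 5} (degree 2); every edge runs between the two parts, so G is the complete bipartite graph K_{2,4}. Automorphisms preserve the bipartition setwise (since the parts differ in size) and act as S_4 × S_2 within it; |Aut| = 48.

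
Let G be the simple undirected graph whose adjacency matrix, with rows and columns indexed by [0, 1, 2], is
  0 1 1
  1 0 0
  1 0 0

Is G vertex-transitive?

Vertex 0 is the only vertex of degree 2, so every automorphism fixes it; G is not vertex-transitive.

No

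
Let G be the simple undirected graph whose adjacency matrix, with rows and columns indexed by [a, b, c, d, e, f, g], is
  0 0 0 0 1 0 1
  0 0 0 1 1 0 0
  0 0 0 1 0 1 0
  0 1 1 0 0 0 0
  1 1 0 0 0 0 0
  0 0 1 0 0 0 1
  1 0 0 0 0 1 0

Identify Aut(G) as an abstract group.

G is 2-regular and connected on 7 vertices, i.e. the cycle C_7. The automorphisms of the 7-cycle are exactly the symmetries of a regular 7-gon: the dihedral group D_7, |D_7| = 14.

the dihedral group of order 14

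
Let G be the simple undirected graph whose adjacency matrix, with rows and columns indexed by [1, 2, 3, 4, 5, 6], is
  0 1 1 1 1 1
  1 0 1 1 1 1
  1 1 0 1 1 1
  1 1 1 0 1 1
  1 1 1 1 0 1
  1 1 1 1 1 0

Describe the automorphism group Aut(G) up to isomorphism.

All 6 vertices are pairwise adjacent: G = K_6. Any permutation of the 6 vertices preserves K_6, so Aut(K_6) = S_6 of order 6! = 720.

the symmetric group on 6 letters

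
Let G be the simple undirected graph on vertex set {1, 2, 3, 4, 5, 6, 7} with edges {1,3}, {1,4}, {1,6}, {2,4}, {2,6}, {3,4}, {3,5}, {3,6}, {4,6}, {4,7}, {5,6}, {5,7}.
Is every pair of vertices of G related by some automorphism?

No

Vertex 3 is the only vertex of degree 4, so every automorphism fixes it; G is not vertex-transitive.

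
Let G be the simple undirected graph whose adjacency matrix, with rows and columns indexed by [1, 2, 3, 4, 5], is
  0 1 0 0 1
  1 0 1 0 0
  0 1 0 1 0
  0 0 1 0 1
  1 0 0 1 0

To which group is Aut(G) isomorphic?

the dihedral group of order 10

Every vertex has degree 2 and the graph is connected, so G is the 5-cycle C_5. C_5 has 5 rotations and 5 reflections, so Aut(C_5) ≅ D_5 of order 10.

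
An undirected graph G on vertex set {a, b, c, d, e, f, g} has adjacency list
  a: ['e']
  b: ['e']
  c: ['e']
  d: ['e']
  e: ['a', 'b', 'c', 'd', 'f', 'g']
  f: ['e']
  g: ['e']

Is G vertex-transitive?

No

Vertex e is the only vertex of degree 6, so every automorphism fixes it; G is not vertex-transitive.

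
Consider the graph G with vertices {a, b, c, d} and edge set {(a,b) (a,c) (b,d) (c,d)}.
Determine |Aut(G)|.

Every vertex has degree 2 and the graph is connected, so G is the 4-cycle C_4. C_4 has 4 rotations and 4 reflections, so Aut(C_4) ≅ D_4 of order 8.

8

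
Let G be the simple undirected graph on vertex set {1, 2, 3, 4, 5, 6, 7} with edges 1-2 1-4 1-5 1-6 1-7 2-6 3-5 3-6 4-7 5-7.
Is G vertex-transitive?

No

Vertex 1 is the only vertex of degree 5, so every automorphism fixes it; G is not vertex-transitive.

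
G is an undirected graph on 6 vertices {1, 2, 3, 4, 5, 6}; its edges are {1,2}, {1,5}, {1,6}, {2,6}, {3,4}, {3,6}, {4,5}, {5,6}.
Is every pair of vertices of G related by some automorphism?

Vertex 6 is the only vertex of degree 4, so every automorphism fixes it; G is not vertex-transitive.

No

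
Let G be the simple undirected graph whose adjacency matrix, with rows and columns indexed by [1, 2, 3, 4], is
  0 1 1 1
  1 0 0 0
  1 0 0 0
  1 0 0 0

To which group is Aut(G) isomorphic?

Vertex 1 has degree 3 and every other vertex has degree 1, so G is the star K_{1,3} with centre 1. Any automorphism fixes the centre and permutes the 3 leaves freely, so Aut(G) ≅ S_3 of order 3! = 6.

the symmetric group on 3 letters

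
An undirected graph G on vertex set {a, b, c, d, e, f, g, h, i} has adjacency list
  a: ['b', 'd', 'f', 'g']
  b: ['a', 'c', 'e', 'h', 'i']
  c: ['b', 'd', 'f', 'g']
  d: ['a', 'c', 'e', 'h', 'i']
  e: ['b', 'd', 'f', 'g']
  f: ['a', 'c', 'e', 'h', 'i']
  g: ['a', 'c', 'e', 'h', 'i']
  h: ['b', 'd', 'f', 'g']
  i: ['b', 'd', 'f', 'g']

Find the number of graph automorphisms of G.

The vertices split by degree into {b, d, f, g} (degree 5) and {a, c, e, h, i} (degree 4); every edge runs between the two parts, so G is the complete bipartite graph K_{4,5}. The parts have unequal sizes, so no automorphism swaps them; each part is permuted independently, giving S_5 × S_4 of order 5!·4! = 2880.

2880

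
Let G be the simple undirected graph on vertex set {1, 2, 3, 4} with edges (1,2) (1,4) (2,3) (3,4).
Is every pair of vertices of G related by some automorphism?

Yes

G is 2-regular and bipartite on 2^2 = 4 vertices with girth 4; it is the hypercube graph Q_2. The symmetry group of the 2-cube is the hyperoctahedral group B_2 = Z_2 ≀ S_2, of order 2^2·2! = 8. Under this action every vertex can be carried to every other, so G is vertex-transitive.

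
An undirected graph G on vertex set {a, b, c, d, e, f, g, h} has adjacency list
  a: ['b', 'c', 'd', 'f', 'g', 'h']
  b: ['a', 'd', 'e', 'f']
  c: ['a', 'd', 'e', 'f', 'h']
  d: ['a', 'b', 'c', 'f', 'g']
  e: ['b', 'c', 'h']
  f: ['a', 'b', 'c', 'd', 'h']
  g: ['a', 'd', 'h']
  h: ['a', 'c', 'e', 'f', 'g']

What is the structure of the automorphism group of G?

Degrees alone do not determine every vertex (e.g. c and d both have degree 5), but their neighbour-degree multisets differ: N(c) has degrees [3, 5, 5, 5, 6] while N(d) has degrees [3, 4, 5, 5, 6]. Repeating this refinement separates all vertices, so the only automorphism is the identity.

the trivial group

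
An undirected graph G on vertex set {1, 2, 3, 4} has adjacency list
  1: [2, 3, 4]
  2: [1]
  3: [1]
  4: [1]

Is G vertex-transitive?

Vertex 1 is the only vertex of degree 3, so every automorphism fixes it; G is not vertex-transitive.

No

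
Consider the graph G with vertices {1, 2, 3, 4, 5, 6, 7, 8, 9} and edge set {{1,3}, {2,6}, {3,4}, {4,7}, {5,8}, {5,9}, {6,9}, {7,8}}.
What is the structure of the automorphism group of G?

The degree sequence is [1, 1, 2, 2, 2, 2, 2, 2, 2]; the two degree-1 vertices 1 and 2 are the ends of a path, so G = P_9. A path has exactly one nontrivial symmetry — reversal — giving Aut(G) of order 2.

the cyclic group of order 2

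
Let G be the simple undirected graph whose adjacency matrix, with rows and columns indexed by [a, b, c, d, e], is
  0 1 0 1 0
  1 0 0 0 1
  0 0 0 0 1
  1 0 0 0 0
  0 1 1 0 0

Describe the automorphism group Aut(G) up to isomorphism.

The degree sequence is [2, 2, 1, 1, 2]; the two degree-1 vertices c and d are the ends of a path, so G = P_5. A path has exactly one nontrivial symmetry — reversal — giving Aut(G) of order 2.

C_2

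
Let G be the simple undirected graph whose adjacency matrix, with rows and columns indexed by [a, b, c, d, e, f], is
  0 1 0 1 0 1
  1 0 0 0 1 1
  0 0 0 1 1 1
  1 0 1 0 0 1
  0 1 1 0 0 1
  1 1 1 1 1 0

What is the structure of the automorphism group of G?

D_5

Vertex f is the unique vertex of degree 5; the remaining 5 vertices each have degree 3 and induce a cycle, so G is the wheel on 6 vertices with hub f. With the hub fixed, the remaining symmetry is that of the rim cycle C_5, giving the dihedral group D_5.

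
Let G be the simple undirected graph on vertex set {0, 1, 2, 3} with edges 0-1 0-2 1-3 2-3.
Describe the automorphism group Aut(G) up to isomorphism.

G is 2-regular and connected on 4 vertices, i.e. the cycle C_4. The automorphisms of the 4-cycle are exactly the symmetries of a regular 4-gon: the dihedral group D_4, |D_4| = 8.

the dihedral group of order 8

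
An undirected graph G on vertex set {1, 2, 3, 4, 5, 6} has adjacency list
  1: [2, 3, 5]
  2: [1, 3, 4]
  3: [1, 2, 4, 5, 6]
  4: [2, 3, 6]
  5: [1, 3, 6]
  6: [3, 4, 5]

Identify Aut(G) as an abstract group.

D_5

Vertex 3 is the unique vertex of degree 5; the remaining 5 vertices each have degree 3 and induce a cycle, so G is the wheel on 6 vertices with hub 3. Every automorphism fixes the hub and acts on the rim 5-cycle, so Aut(G) ≅ Aut(C_5) = D_5 of order 10.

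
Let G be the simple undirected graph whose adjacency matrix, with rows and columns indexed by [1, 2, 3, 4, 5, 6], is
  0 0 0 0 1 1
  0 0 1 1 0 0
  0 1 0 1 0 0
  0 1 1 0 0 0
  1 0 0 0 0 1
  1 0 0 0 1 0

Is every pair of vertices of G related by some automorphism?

Yes

G has two connected components, {2, 3, 4} and {1, 5, 6}; each is 2-regular, so G = C_3 ⊔ C_3. With two isomorphic components, Aut(G) = Aut(C_3) ≀ S_2 = (D_3 × D_3) ⋊ Z_2: permute each cycle by D_3, then optionally swap the two cycles. Order 2·(2·3)² = 72. Under this action every vertex can be carried to every other, so G is vertex-transitive.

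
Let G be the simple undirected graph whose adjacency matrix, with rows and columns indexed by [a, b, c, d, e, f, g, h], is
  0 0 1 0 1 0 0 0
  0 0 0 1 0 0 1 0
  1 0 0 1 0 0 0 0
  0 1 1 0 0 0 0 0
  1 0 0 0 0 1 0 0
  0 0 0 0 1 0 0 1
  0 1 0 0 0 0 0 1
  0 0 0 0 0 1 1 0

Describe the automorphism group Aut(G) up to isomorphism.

the dihedral group of order 16

Every vertex has degree 2 and the graph is connected, so G is the 8-cycle C_8. C_8 has 8 rotations and 8 reflections, so Aut(C_8) ≅ D_8 of order 16.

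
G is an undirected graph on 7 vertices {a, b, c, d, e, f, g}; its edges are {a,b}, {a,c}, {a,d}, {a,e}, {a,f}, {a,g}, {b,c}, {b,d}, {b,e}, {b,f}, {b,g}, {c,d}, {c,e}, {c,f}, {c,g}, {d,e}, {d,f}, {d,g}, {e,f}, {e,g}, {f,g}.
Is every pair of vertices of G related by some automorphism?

All 7 vertices are pairwise adjacent: G = K_7. Every bijection on the vertex set is an automorphism of K_7; hence Aut(K_7) ≅ S_7, order 5040. Under this action every vertex can be carried to every other, so G is vertex-transitive.

Yes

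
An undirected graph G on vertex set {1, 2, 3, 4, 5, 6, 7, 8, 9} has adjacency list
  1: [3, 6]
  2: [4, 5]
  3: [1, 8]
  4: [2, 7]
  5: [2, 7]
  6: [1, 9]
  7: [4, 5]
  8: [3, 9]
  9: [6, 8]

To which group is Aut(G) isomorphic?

G has two connected components, {1, 3, 6, 8, 9} and {2, 4, 5, 7}; each is 2-regular, so G = C_5 ⊔ C_4. The components are non-isomorphic (different sizes), so Aut(G) = Aut(C_4) × Aut(C_5) = D_4 × D_5 of order 8·10 = 80.

D_4 × D_5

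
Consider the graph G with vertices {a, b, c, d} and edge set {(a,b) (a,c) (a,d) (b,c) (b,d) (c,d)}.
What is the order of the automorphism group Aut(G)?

24

Every vertex has degree 3, so G is the complete graph K_4. Every bijection on the vertex set is an automorphism of K_4; hence Aut(K_4) ≅ S_4, order 24.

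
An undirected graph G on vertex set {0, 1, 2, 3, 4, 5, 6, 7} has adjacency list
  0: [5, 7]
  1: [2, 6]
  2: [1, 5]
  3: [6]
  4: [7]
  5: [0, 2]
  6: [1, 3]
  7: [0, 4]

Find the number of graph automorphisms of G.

2

The degree sequence is [2, 2, 2, 1, 1, 2, 2, 2]; the two degree-1 vertices 3 and 4 are the ends of a path, so G = P_8. The only nontrivial automorphism of a path is the end-to-end reflection, so Aut(G) ≅ Z_2.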